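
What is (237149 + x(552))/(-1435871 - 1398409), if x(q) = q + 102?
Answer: -237803/2834280 ≈ -0.083902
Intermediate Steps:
x(q) = 102 + q
(237149 + x(552))/(-1435871 - 1398409) = (237149 + (102 + 552))/(-1435871 - 1398409) = (237149 + 654)/(-2834280) = 237803*(-1/2834280) = -237803/2834280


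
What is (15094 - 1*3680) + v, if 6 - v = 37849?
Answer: -26429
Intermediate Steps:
v = -37843 (v = 6 - 1*37849 = 6 - 37849 = -37843)
(15094 - 1*3680) + v = (15094 - 1*3680) - 37843 = (15094 - 3680) - 37843 = 11414 - 37843 = -26429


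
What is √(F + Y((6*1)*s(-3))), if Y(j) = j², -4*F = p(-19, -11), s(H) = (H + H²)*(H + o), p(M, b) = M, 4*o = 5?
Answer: 17*√55/2 ≈ 63.038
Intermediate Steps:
o = 5/4 (o = (¼)*5 = 5/4 ≈ 1.2500)
s(H) = (5/4 + H)*(H + H²) (s(H) = (H + H²)*(H + 5/4) = (H + H²)*(5/4 + H) = (5/4 + H)*(H + H²))
F = 19/4 (F = -¼*(-19) = 19/4 ≈ 4.7500)
√(F + Y((6*1)*s(-3))) = √(19/4 + ((6*1)*((¼)*(-3)*(5 + 4*(-3)² + 9*(-3))))²) = √(19/4 + (6*((¼)*(-3)*(5 + 4*9 - 27)))²) = √(19/4 + (6*((¼)*(-3)*(5 + 36 - 27)))²) = √(19/4 + (6*((¼)*(-3)*14))²) = √(19/4 + (6*(-21/2))²) = √(19/4 + (-63)²) = √(19/4 + 3969) = √(15895/4) = 17*√55/2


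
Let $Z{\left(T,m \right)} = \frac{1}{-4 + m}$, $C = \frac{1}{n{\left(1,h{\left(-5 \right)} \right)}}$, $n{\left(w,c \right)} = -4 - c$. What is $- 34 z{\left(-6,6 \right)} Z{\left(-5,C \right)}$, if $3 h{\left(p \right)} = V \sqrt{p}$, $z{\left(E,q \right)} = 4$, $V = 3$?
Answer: $\frac{11968}{369} + \frac{136 i \sqrt{5}}{369} \approx 32.434 + 0.82413 i$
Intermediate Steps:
$h{\left(p \right)} = \sqrt{p}$ ($h{\left(p \right)} = \frac{3 \sqrt{p}}{3} = \sqrt{p}$)
$C = \frac{1}{-4 - i \sqrt{5}}$ ($C = \frac{1}{-4 - \sqrt{-5}} = \frac{1}{-4 - i \sqrt{5}} \approx -0.19048 + 0.10648 i$)
$- 34 z{\left(-6,6 \right)} Z{\left(-5,C \right)} = \frac{\left(-34\right) 4}{-4 + \frac{i}{\sqrt{5} - 4 i}} = - \frac{136}{-4 + \frac{i}{\sqrt{5} - 4 i}}$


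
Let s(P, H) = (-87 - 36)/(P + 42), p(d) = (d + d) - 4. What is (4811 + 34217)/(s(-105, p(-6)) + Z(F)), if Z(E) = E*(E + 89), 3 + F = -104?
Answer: 819588/40487 ≈ 20.243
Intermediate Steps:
p(d) = -4 + 2*d (p(d) = 2*d - 4 = -4 + 2*d)
F = -107 (F = -3 - 104 = -107)
Z(E) = E*(89 + E)
s(P, H) = -123/(42 + P)
(4811 + 34217)/(s(-105, p(-6)) + Z(F)) = (4811 + 34217)/(-123/(42 - 105) - 107*(89 - 107)) = 39028/(-123/(-63) - 107*(-18)) = 39028/(-123*(-1/63) + 1926) = 39028/(41/21 + 1926) = 39028/(40487/21) = 39028*(21/40487) = 819588/40487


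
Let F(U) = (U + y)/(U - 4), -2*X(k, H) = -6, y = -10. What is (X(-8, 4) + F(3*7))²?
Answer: 3844/289 ≈ 13.301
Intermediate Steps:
X(k, H) = 3 (X(k, H) = -½*(-6) = 3)
F(U) = (-10 + U)/(-4 + U) (F(U) = (U - 10)/(U - 4) = (-10 + U)/(-4 + U))
(X(-8, 4) + F(3*7))² = (3 + (-10 + 3*7)/(-4 + 3*7))² = (3 + (-10 + 21)/(-4 + 21))² = (3 + 11/17)² = (62/17)² = 3844/289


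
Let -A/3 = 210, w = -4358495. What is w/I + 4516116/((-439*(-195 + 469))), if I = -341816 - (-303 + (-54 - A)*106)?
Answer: -646891186217/24211707367 ≈ -26.718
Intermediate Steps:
A = -630 (A = -3*210 = -630)
I = -402569 (I = -341816 - (-303 + (-54 - 1*(-630))*106) = -341816 - (-303 + (-54 + 630)*106) = -341816 - (-303 + 576*106) = -341816 - (-303 + 61056) = -341816 - 1*60753 = -341816 - 60753 = -402569)
w/I + 4516116/((-439*(-195 + 469))) = -4358495/(-402569) + 4516116/((-439*(-195 + 469))) = -4358495*(-1/402569) + 4516116/((-439*274)) = 4358495/402569 + 4516116/(-120286) = 4358495/402569 + 4516116*(-1/120286) = 4358495/402569 - 2258058/60143 = -646891186217/24211707367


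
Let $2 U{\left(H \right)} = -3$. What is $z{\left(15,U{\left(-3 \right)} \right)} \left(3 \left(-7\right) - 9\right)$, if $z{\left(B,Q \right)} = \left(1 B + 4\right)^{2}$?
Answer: $-10830$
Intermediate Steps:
$U{\left(H \right)} = - \frac{3}{2}$ ($U{\left(H \right)} = \frac{1}{2} \left(-3\right) = - \frac{3}{2}$)
$z{\left(B,Q \right)} = \left(4 + B\right)^{2}$ ($z{\left(B,Q \right)} = \left(B + 4\right)^{2} = \left(4 + B\right)^{2}$)
$z{\left(15,U{\left(-3 \right)} \right)} \left(3 \left(-7\right) - 9\right) = \left(4 + 15\right)^{2} \left(3 \left(-7\right) - 9\right) = 19^{2} \left(-21 - 9\right) = 361 \left(-30\right) = -10830$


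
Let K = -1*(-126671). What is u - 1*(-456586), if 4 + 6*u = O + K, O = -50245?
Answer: 469323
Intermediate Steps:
K = 126671
u = 12737 (u = -⅔ + (-50245 + 126671)/6 = -⅔ + (⅙)*76426 = -⅔ + 38213/3 = 12737)
u - 1*(-456586) = 12737 - 1*(-456586) = 12737 + 456586 = 469323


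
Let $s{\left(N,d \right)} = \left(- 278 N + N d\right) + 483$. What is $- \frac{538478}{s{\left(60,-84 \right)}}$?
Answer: $\frac{538478}{21237} \approx 25.356$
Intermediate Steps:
$s{\left(N,d \right)} = 483 - 278 N + N d$
$- \frac{538478}{s{\left(60,-84 \right)}} = - \frac{538478}{483 - 16680 + 60 \left(-84\right)} = - \frac{538478}{483 - 16680 - 5040} = - \frac{538478}{-21237} = \left(-538478\right) \left(- \frac{1}{21237}\right) = \frac{538478}{21237}$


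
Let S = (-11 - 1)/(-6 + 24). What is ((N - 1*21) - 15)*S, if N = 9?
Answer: 18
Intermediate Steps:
S = -⅔ (S = -12/18 = -12*1/18 = -⅔ ≈ -0.66667)
((N - 1*21) - 15)*S = ((9 - 1*21) - 15)*(-⅔) = ((9 - 21) - 15)*(-⅔) = (-12 - 15)*(-⅔) = -27*(-⅔) = 18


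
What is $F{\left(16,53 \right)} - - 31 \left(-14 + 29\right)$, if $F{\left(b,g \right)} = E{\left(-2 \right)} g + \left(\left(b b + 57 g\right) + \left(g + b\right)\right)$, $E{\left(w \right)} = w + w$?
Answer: $3599$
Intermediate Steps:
$E{\left(w \right)} = 2 w$
$F{\left(b,g \right)} = b + b^{2} + 54 g$ ($F{\left(b,g \right)} = 2 \left(-2\right) g + \left(\left(b b + 57 g\right) + \left(g + b\right)\right) = - 4 g + \left(\left(b^{2} + 57 g\right) + \left(b + g\right)\right) = - 4 g + \left(b + b^{2} + 58 g\right) = b + b^{2} + 54 g$)
$F{\left(16,53 \right)} - - 31 \left(-14 + 29\right) = \left(16 + 16^{2} + 54 \cdot 53\right) - - 31 \left(-14 + 29\right) = \left(16 + 256 + 2862\right) - \left(-31\right) 15 = 3134 - -465 = 3134 + 465 = 3599$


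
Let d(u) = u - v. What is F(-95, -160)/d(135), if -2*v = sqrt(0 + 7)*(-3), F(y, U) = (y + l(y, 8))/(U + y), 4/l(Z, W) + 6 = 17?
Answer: 4164/1513391 + 694*sqrt(7)/22700865 ≈ 0.0028323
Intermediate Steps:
l(Z, W) = 4/11 (l(Z, W) = 4/(-6 + 17) = 4/11)
F(y, U) = (4/11 + y)/(U + y) (F(y, U) = (y + 4/11)/(U + y) = (4/11 + y)/(U + y))
v = 3*sqrt(7)/2 (v = -sqrt(0 + 7)*(-3)/2 = -sqrt(7)*(-3)/2 = -(-3)*sqrt(7)/2 = 3*sqrt(7)/2 ≈ 3.9686)
d(u) = u - 3*sqrt(7)/2
F(-95, -160)/d(135) = ((4/11 - 95)/(-160 - 95))/(135 - 3*sqrt(7)/2) = (-1041/11/(-255))/(135 - 3*sqrt(7)/2) = (-1/255*(-1041/11))/(135 - 3*sqrt(7)/2) = 347/(935*(135 - 3*sqrt(7)/2))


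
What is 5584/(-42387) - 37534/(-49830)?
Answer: 72927941/117341345 ≈ 0.62150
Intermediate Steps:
5584/(-42387) - 37534/(-49830) = 5584*(-1/42387) - 37534*(-1/49830) = -5584/42387 + 18767/24915 = 72927941/117341345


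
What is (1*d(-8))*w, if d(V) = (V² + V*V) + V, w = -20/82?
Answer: -1200/41 ≈ -29.268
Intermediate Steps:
w = -10/41 (w = -20*1/82 = -10/41 ≈ -0.24390)
d(V) = V + 2*V² (d(V) = (V² + V²) + V = 2*V² + V = V + 2*V²)
(1*d(-8))*w = (1*(-8*(1 + 2*(-8))))*(-10/41) = (1*(-8*(1 - 16)))*(-10/41) = (1*(-8*(-15)))*(-10/41) = (1*120)*(-10/41) = 120*(-10/41) = -1200/41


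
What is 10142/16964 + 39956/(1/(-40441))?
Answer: -13705729570201/8482 ≈ -1.6159e+9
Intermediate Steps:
10142/16964 + 39956/(1/(-40441)) = 10142*(1/16964) + 39956/(-1/40441) = 5071/8482 + 39956*(-40441) = 5071/8482 - 1615860596 = -13705729570201/8482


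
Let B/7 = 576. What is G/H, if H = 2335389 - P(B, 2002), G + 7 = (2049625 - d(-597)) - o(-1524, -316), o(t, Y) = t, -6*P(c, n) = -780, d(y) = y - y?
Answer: 2051142/2335259 ≈ 0.87834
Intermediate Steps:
B = 4032 (B = 7*576 = 4032)
d(y) = 0
P(c, n) = 130 (P(c, n) = -⅙*(-780) = 130)
G = 2051142 (G = -7 + ((2049625 - 1*0) - 1*(-1524)) = -7 + ((2049625 + 0) + 1524) = -7 + (2049625 + 1524) = -7 + 2051149 = 2051142)
H = 2335259 (H = 2335389 - 1*130 = 2335389 - 130 = 2335259)
G/H = 2051142/2335259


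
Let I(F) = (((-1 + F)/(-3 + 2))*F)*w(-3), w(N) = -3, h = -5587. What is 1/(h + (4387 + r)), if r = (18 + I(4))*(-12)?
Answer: -1/1848 ≈ -0.00054113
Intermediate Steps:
I(F) = -3*F*(1 - F) (I(F) = (((-1 + F)/(-3 + 2))*F)*(-3) = (((-1 + F)/(-1))*F)*(-3) = (((-1 + F)*(-1))*F)*(-3) = ((1 - F)*F)*(-3) = (F*(1 - F))*(-3) = -3*F*(1 - F))
r = -648 (r = (18 + 3*4*(-1 + 4))*(-12) = (18 + 3*4*3)*(-12) = (18 + 36)*(-12) = 54*(-12) = -648)
1/(h + (4387 + r)) = 1/(-5587 + (4387 - 648)) = 1/(-5587 + 3739) = 1/(-1848) = -1/1848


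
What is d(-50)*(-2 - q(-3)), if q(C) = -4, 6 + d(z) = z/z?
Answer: -10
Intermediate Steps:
d(z) = -5 (d(z) = -6 + z/z = -6 + 1 = -5)
d(-50)*(-2 - q(-3)) = -5*(-2 - 1*(-4)) = -5*(-2 + 4) = -5*2 = -10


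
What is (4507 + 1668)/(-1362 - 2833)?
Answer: -1235/839 ≈ -1.4720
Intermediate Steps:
(4507 + 1668)/(-1362 - 2833) = 6175/(-4195) = 6175*(-1/4195) = -1235/839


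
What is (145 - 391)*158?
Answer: -38868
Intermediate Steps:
(145 - 391)*158 = -246*158 = -38868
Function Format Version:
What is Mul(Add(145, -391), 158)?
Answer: -38868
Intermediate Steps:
Mul(Add(145, -391), 158) = Mul(-246, 158) = -38868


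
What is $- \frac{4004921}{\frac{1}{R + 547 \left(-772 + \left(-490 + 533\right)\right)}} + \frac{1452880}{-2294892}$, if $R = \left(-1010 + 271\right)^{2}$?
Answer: $- \frac{338586729834300334}{573723} \approx -5.9016 \cdot 10^{11}$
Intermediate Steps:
$R = 546121$ ($R = \left(-739\right)^{2} = 546121$)
$- \frac{4004921}{\frac{1}{R + 547 \left(-772 + \left(-490 + 533\right)\right)}} + \frac{1452880}{-2294892} = - \frac{4004921}{\frac{1}{546121 + 547 \left(-772 + \left(-490 + 533\right)\right)}} + \frac{1452880}{-2294892} = - \frac{4004921}{\frac{1}{546121 + 547 \left(-772 + 43\right)}} + 1452880 \left(- \frac{1}{2294892}\right) = - \frac{4004921}{\frac{1}{546121 + 547 \left(-729\right)}} - \frac{363220}{573723} = - \frac{4004921}{\frac{1}{546121 - 398763}} - \frac{363220}{573723} = - \frac{4004921}{\frac{1}{147358}} - \frac{363220}{573723} = - 4004921 \frac{1}{\frac{1}{147358}} - \frac{363220}{573723} = \left(-4004921\right) 147358 - \frac{363220}{573723} = -590157148718 - \frac{363220}{573723} = - \frac{338586729834300334}{573723}$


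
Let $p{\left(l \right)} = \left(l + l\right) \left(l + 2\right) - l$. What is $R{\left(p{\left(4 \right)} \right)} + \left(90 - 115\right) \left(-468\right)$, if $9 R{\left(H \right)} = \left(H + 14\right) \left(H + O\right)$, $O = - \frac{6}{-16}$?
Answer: $\frac{431495}{36} \approx 11986.0$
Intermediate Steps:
$O = \frac{3}{8}$ ($O = \left(-6\right) \left(- \frac{1}{16}\right) = \frac{3}{8} \approx 0.375$)
$p{\left(l \right)} = - l + 2 l \left(2 + l\right)$ ($p{\left(l \right)} = 2 l \left(2 + l\right) - l = - l + 2 l \left(2 + l\right)$)
$R{\left(H \right)} = \frac{\left(14 + H\right) \left(\frac{3}{8} + H\right)}{9}$ ($R{\left(H \right)} = \frac{\left(H + 14\right) \left(H + \frac{3}{8}\right)}{9} = \frac{\left(14 + H\right) \left(\frac{3}{8} + H\right)}{9}$)
$R{\left(p{\left(4 \right)} \right)} + \left(90 - 115\right) \left(-468\right) = \left(\frac{7}{12} + \frac{\left(4 \left(3 + 2 \cdot 4\right)\right)^{2}}{9} + \frac{115 \cdot 4 \left(3 + 2 \cdot 4\right)}{72}\right) + \left(90 - 115\right) \left(-468\right) = \left(\frac{7}{12} + \frac{\left(4 \left(3 + 8\right)\right)^{2}}{9} + \frac{115 \cdot 4 \left(3 + 8\right)}{72}\right) - -11700 = \left(\frac{7}{12} + \frac{\left(4 \cdot 11\right)^{2}}{9} + \frac{115 \cdot 4 \cdot 11}{72}\right) + 11700 = \left(\frac{7}{12} + \frac{44^{2}}{9} + \frac{115}{72} \cdot 44\right) + 11700 = \left(\frac{7}{12} + \frac{1}{9} \cdot 1936 + \frac{1265}{18}\right) + 11700 = \left(\frac{7}{12} + \frac{1936}{9} + \frac{1265}{18}\right) + 11700 = \frac{10295}{36} + 11700 = \frac{431495}{36}$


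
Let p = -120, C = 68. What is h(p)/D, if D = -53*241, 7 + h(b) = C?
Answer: -61/12773 ≈ -0.0047757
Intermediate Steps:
h(b) = 61 (h(b) = -7 + 68 = 61)
D = -12773
h(p)/D = 61/(-12773) = 61*(-1/12773) = -61/12773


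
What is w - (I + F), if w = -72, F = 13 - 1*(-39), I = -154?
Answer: 30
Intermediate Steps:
F = 52 (F = 13 + 39 = 52)
w - (I + F) = -72 - (-154 + 52) = -72 - 1*(-102) = -72 + 102 = 30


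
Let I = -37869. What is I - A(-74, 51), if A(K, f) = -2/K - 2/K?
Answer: -1401155/37 ≈ -37869.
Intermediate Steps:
A(K, f) = -4/K
I - A(-74, 51) = -37869 - (-4)/(-74) = -37869 - (-4)*(-1)/74 = -37869 - 1*2/37 = -37869 - 2/37 = -1401155/37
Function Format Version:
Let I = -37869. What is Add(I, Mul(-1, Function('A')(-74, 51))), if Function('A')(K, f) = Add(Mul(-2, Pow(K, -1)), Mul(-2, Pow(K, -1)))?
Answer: Rational(-1401155, 37) ≈ -37869.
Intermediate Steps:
Function('A')(K, f) = Mul(-4, Pow(K, -1))
Add(I, Mul(-1, Function('A')(-74, 51))) = Add(-37869, Mul(-1, Mul(-4, Pow(-74, -1)))) = Add(-37869, Mul(-1, Mul(-4, Rational(-1, 74)))) = Add(-37869, Mul(-1, Rational(2, 37))) = Add(-37869, Rational(-2, 37)) = Rational(-1401155, 37)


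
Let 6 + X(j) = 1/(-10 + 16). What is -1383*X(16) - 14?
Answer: 16107/2 ≈ 8053.5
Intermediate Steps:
X(j) = -35/6 (X(j) = -6 + 1/(-10 + 16) = -6 + 1/6 = -6 + ⅙ = -35/6)
-1383*X(16) - 14 = -1383*(-35/6) - 14 = 16135/2 - 14 = 16107/2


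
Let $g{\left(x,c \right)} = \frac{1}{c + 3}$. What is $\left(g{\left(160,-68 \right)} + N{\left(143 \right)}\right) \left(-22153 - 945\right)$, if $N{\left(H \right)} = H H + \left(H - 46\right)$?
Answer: $- \frac{30847124922}{65} \approx -4.7457 \cdot 10^{8}$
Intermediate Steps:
$N{\left(H \right)} = -46 + H + H^{2}$ ($N{\left(H \right)} = H^{2} + \left(H - 46\right) = H^{2} + \left(-46 + H\right) = -46 + H + H^{2}$)
$g{\left(x,c \right)} = \frac{1}{3 + c}$
$\left(g{\left(160,-68 \right)} + N{\left(143 \right)}\right) \left(-22153 - 945\right) = \left(\frac{1}{3 - 68} + \left(-46 + 143 + 143^{2}\right)\right) \left(-22153 - 945\right) = \left(\frac{1}{-65} + \left(-46 + 143 + 20449\right)\right) \left(-23098\right) = \left(- \frac{1}{65} + 20546\right) \left(-23098\right) = \frac{1335489}{65} \left(-23098\right) = - \frac{30847124922}{65}$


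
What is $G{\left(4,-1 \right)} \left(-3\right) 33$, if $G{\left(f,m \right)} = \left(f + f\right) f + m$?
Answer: $-3069$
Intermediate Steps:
$G{\left(f,m \right)} = m + 2 f^{2}$ ($G{\left(f,m \right)} = 2 f f + m = 2 f^{2} + m = m + 2 f^{2}$)
$G{\left(4,-1 \right)} \left(-3\right) 33 = \left(-1 + 2 \cdot 4^{2}\right) \left(-3\right) 33 = \left(-1 + 2 \cdot 16\right) \left(-3\right) 33 = \left(-1 + 32\right) \left(-3\right) 33 = 31 \left(-3\right) 33 = \left(-93\right) 33 = -3069$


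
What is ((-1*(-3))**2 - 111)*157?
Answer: -16014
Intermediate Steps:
((-1*(-3))**2 - 111)*157 = (3**2 - 111)*157 = (9 - 111)*157 = -102*157 = -16014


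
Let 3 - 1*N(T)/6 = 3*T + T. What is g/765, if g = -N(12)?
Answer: 6/17 ≈ 0.35294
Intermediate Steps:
N(T) = 18 - 24*T (N(T) = 18 - 6*(3*T + T) = 18 - 24*T)
g = 270 (g = -(18 - 24*12) = -(18 - 288) = -1*(-270) = 270)
g/765 = 270/765 = 270*(1/765) = 6/17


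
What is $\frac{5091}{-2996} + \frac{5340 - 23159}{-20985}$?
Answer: $- \frac{53448911}{62871060} \approx -0.85014$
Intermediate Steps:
$\frac{5091}{-2996} + \frac{5340 - 23159}{-20985} = 5091 \left(- \frac{1}{2996}\right) + \left(5340 - 23159\right) \left(- \frac{1}{20985}\right) = - \frac{5091}{2996} - - \frac{17819}{20985} = - \frac{5091}{2996} + \frac{17819}{20985} = - \frac{53448911}{62871060}$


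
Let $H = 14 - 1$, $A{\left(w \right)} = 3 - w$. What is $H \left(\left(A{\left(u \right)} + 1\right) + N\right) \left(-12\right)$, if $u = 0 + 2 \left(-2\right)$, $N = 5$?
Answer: $-2028$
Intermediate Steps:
$u = -4$ ($u = 0 - 4 = -4$)
$H = 13$ ($H = 14 - 1 = 13$)
$H \left(\left(A{\left(u \right)} + 1\right) + N\right) \left(-12\right) = 13 \left(\left(\left(3 - -4\right) + 1\right) + 5\right) \left(-12\right) = 13 \left(\left(\left(3 + 4\right) + 1\right) + 5\right) \left(-12\right) = 13 \left(\left(7 + 1\right) + 5\right) \left(-12\right) = 13 \left(8 + 5\right) \left(-12\right) = 13 \cdot 13 \left(-12\right) = 169 \left(-12\right) = -2028$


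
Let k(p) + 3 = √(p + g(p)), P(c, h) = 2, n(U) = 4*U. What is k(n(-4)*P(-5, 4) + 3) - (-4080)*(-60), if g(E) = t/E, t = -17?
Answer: -244803 + 2*I*√5974/29 ≈ -2.448e+5 + 5.3305*I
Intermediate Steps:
g(E) = -17/E
k(p) = -3 + √(p - 17/p)
k(n(-4)*P(-5, 4) + 3) - (-4080)*(-60) = (-3 + √(((4*(-4))*2 + 3) - 17/((4*(-4))*2 + 3))) - (-4080)*(-60) = (-3 + √((-16*2 + 3) - 17/(-16*2 + 3))) - 1*244800 = (-3 + √((-32 + 3) - 17/(-32 + 3))) - 244800 = (-3 + √(-29 - 17/(-29))) - 244800 = (-3 + √(-29 - 17*(-1/29))) - 244800 = (-3 + √(-29 + 17/29)) - 244800 = (-3 + √(-824/29)) - 244800 = (-3 + 2*I*√5974/29) - 244800 = -244803 + 2*I*√5974/29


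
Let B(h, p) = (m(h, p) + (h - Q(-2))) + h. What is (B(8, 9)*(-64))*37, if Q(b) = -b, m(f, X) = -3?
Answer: -26048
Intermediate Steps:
B(h, p) = -5 + 2*h (B(h, p) = (-3 + (h - (-1)*(-2))) + h = (-3 + (h - 1*2)) + h = (-3 + (h - 2)) + h = (-3 + (-2 + h)) + h = (-5 + h) + h = -5 + 2*h)
(B(8, 9)*(-64))*37 = ((-5 + 2*8)*(-64))*37 = ((-5 + 16)*(-64))*37 = (11*(-64))*37 = -704*37 = -26048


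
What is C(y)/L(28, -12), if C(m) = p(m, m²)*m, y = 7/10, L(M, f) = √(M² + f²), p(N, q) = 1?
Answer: 7*√58/2320 ≈ 0.022979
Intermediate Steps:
y = 7/10 (y = 7*(⅒) = 7/10 ≈ 0.70000)
C(m) = m (C(m) = 1*m = m)
C(y)/L(28, -12) = 7/(10*(√(28² + (-12)²))) = 7/(10*(√(784 + 144))) = 7/(10*(√928)) = 7/(10*((4*√58))) = 7*(√58/232)/10 = 7*√58/2320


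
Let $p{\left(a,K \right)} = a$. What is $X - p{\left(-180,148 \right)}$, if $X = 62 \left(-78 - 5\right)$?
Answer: $-4966$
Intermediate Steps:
$X = -5146$ ($X = 62 \left(-83\right) = -5146$)
$X - p{\left(-180,148 \right)} = -5146 - -180 = -5146 + 180 = -4966$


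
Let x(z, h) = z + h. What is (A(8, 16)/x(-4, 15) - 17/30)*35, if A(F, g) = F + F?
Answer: 2051/66 ≈ 31.076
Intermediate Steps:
x(z, h) = h + z
A(F, g) = 2*F
(A(8, 16)/x(-4, 15) - 17/30)*35 = ((2*8)/(15 - 4) - 17/30)*35 = (16/11 - 17*1/30)*35 = (16*(1/11) - 17/30)*35 = (16/11 - 17/30)*35 = (293/330)*35 = 2051/66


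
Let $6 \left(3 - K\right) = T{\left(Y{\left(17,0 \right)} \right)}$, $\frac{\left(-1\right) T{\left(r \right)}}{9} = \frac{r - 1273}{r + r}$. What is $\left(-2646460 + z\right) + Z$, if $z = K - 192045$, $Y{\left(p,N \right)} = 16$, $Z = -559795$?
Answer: $- \frac{217494779}{64} \approx -3.3984 \cdot 10^{6}$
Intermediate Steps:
$T{\left(r \right)} = - \frac{9 \left(-1273 + r\right)}{2 r}$ ($T{\left(r \right)} = - 9 \frac{r - 1273}{r + r} = - 9 \frac{-1273 + r}{2 r} = - \frac{9 \left(-1273 + r\right)}{2 r}$)
$K = - \frac{3579}{64}$ ($K = 3 - \frac{\frac{9}{2} \cdot \frac{1}{16} \left(1273 - 16\right)}{6} = 3 - \frac{\frac{9}{2} \cdot \frac{1}{16} \cdot 1257}{6} = 3 - \frac{3771}{64} = - \frac{3579}{64} \approx -55.922$)
$z = - \frac{12294459}{64}$ ($z = - \frac{3579}{64} - 192045 = - \frac{12294459}{64} \approx -1.921 \cdot 10^{5}$)
$\left(-2646460 + z\right) + Z = \left(-2646460 - \frac{12294459}{64}\right) - 559795 = - \frac{181667899}{64} - 559795 = - \frac{217494779}{64}$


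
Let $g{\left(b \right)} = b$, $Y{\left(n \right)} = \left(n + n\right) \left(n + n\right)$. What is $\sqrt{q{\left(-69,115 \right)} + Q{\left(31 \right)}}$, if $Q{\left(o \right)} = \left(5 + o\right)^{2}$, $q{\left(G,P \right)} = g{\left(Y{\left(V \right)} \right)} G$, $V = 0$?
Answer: $36$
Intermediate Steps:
$Y{\left(n \right)} = 4 n^{2}$ ($Y{\left(n \right)} = 2 n 2 n = 4 n^{2}$)
$q{\left(G,P \right)} = 0$ ($q{\left(G,P \right)} = 4 \cdot 0^{2} G = 4 \cdot 0 G = 0 G = 0$)
$\sqrt{q{\left(-69,115 \right)} + Q{\left(31 \right)}} = \sqrt{0 + \left(5 + 31\right)^{2}} = \sqrt{0 + 36^{2}} = \sqrt{0 + 1296} = \sqrt{1296} = 36$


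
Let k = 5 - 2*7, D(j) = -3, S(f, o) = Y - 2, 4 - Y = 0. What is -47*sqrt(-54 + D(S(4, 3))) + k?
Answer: -9 - 47*I*sqrt(57) ≈ -9.0 - 354.84*I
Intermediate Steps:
Y = 4 (Y = 4 - 1*0 = 4 + 0 = 4)
S(f, o) = 2 (S(f, o) = 4 - 2 = 2)
k = -9 (k = 5 - 14 = -9)
-47*sqrt(-54 + D(S(4, 3))) + k = -47*sqrt(-54 - 3) - 9 = -47*I*sqrt(57) - 9 = -9 - 47*I*sqrt(57)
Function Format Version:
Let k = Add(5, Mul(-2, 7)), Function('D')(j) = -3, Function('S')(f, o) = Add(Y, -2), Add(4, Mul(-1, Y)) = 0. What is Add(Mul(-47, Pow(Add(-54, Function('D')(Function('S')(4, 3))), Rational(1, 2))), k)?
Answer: Add(-9, Mul(-47, I, Pow(57, Rational(1, 2)))) ≈ Add(-9.0000, Mul(-354.84, I))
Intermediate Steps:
Y = 4 (Y = Add(4, Mul(-1, 0)) = Add(4, 0) = 4)
Function('S')(f, o) = 2 (Function('S')(f, o) = Add(4, -2) = 2)
k = -9 (k = Add(5, -14) = -9)
Add(Mul(-47, Pow(Add(-54, Function('D')(Function('S')(4, 3))), Rational(1, 2))), k) = Add(Mul(-47, Pow(Add(-54, -3), Rational(1, 2))), -9) = Add(Mul(-47, Pow(-57, Rational(1, 2))), -9) = Add(Mul(-47, Mul(I, Pow(57, Rational(1, 2)))), -9) = Add(Mul(-47, I, Pow(57, Rational(1, 2))), -9) = Add(-9, Mul(-47, I, Pow(57, Rational(1, 2))))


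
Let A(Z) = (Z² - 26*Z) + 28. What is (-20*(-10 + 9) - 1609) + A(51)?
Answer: -286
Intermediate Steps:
A(Z) = 28 + Z² - 26*Z
(-20*(-10 + 9) - 1609) + A(51) = (-20*(-10 + 9) - 1609) + (28 + 51² - 26*51) = (-20*(-1) - 1609) + (28 + 2601 - 1326) = (20 - 1609) + 1303 = -1589 + 1303 = -286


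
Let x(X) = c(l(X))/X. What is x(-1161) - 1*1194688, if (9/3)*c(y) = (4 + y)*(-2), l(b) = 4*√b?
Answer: -4161098296/3483 + 8*I*√129/1161 ≈ -1.1947e+6 + 0.078262*I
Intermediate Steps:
c(y) = -8/3 - 2*y/3 (c(y) = ((4 + y)*(-2))/3 = (-8 - 2*y)/3 = -8/3 - 2*y/3)
x(X) = (-8/3 - 8*√X/3)/X
x(-1161) - 1*1194688 = (8/3)*(-1 - √(-1161))/(-1161) - 1*1194688 = (8/3)*(-1/1161)*(-1 - 3*I*√129) - 1194688 = (8/3483 + 8*I*√129/1161) - 1194688 = -4161098296/3483 + 8*I*√129/1161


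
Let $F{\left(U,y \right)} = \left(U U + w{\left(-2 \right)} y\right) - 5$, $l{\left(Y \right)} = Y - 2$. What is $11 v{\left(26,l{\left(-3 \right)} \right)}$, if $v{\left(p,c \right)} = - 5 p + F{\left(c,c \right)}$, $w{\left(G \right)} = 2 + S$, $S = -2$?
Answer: $-1210$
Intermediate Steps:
$w{\left(G \right)} = 0$ ($w{\left(G \right)} = 2 - 2 = 0$)
$l{\left(Y \right)} = -2 + Y$
$F{\left(U,y \right)} = -5 + U^{2}$ ($F{\left(U,y \right)} = \left(U U + 0 y\right) - 5 = \left(U^{2} + 0\right) - 5 = U^{2} - 5 = -5 + U^{2}$)
$v{\left(p,c \right)} = -5 + c^{2} - 5 p$ ($v{\left(p,c \right)} = - 5 p + \left(-5 + c^{2}\right) = -5 + c^{2} - 5 p$)
$11 v{\left(26,l{\left(-3 \right)} \right)} = 11 \left(-5 + \left(-2 - 3\right)^{2} - 130\right) = 11 \left(-5 + \left(-5\right)^{2} - 130\right) = 11 \left(-5 + 25 - 130\right) = 11 \left(-110\right) = -1210$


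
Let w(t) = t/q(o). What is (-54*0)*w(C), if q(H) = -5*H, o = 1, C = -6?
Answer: 0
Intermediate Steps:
w(t) = -t/5 (w(t) = t/((-5*1)) = t/(-5) = t*(-1/5) = -t/5)
(-54*0)*w(C) = (-54*0)*(-1/5*(-6)) = 0*(6/5) = 0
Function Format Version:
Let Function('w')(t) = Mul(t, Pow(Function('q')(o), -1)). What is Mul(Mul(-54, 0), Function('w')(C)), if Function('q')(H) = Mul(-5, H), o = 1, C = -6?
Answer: 0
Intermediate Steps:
Function('w')(t) = Mul(Rational(-1, 5), t) (Function('w')(t) = Mul(t, Pow(Mul(-5, 1), -1)) = Mul(t, Pow(-5, -1)) = Mul(t, Rational(-1, 5)) = Mul(Rational(-1, 5), t))
Mul(Mul(-54, 0), Function('w')(C)) = Mul(Mul(-54, 0), Mul(Rational(-1, 5), -6)) = Mul(0, Rational(6, 5)) = 0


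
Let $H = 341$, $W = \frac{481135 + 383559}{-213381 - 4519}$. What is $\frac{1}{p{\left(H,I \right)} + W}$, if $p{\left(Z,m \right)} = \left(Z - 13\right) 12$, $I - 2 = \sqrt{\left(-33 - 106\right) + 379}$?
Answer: $\frac{108950}{428394853} \approx 0.00025432$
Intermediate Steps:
$I = 2 + 4 \sqrt{15}$ ($I = 2 + \sqrt{\left(-33 - 106\right) + 379} = 2 + \sqrt{-139 + 379} = 2 + \sqrt{240} = 2 + 4 \sqrt{15} \approx 17.492$)
$W = - \frac{432347}{108950}$ ($W = \frac{864694}{-217900} = 864694 \left(- \frac{1}{217900}\right) = - \frac{432347}{108950} \approx -3.9683$)
$p{\left(Z,m \right)} = -156 + 12 Z$ ($p{\left(Z,m \right)} = \left(-13 + Z\right) 12 = -156 + 12 Z$)
$\frac{1}{p{\left(H,I \right)} + W} = \frac{1}{\left(-156 + 12 \cdot 341\right) - \frac{432347}{108950}} = \frac{1}{\left(-156 + 4092\right) - \frac{432347}{108950}} = \frac{1}{3936 - \frac{432347}{108950}} = \frac{1}{\frac{428394853}{108950}} = \frac{108950}{428394853}$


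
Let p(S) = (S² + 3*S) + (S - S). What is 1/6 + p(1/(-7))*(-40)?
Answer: 4849/294 ≈ 16.493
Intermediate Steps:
p(S) = S² + 3*S (p(S) = (S² + 3*S) + 0 = S² + 3*S)
1/6 + p(1/(-7))*(-40) = 1/6 + ((3 + 1/(-7))/(-7))*(-40) = ⅙ - (3 - ⅐)/7*(-40) = ⅙ - ⅐*20/7*(-40) = ⅙ - 20/49*(-40) = ⅙ + 800/49 = 4849/294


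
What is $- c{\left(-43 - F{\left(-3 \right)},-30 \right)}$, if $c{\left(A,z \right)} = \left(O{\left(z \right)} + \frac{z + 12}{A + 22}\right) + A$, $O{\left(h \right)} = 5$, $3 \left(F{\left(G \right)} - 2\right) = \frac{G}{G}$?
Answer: $\frac{4154}{105} \approx 39.562$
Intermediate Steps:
$F{\left(G \right)} = \frac{7}{3}$ ($F{\left(G \right)} = 2 + \frac{G \frac{1}{G}}{3} = 2 + \frac{1}{3} \cdot 1 = 2 + \frac{1}{3} = \frac{7}{3}$)
$c{\left(A,z \right)} = 5 + A + \frac{12 + z}{22 + A}$ ($c{\left(A,z \right)} = \left(5 + \frac{z + 12}{A + 22}\right) + A = \left(5 + \frac{12 + z}{22 + A}\right) + A = 5 + A + \frac{12 + z}{22 + A}$)
$- c{\left(-43 - F{\left(-3 \right)},-30 \right)} = - \frac{122 - 30 + \left(-43 - \frac{7}{3}\right)^{2} + 27 \left(-43 - \frac{7}{3}\right)}{22 - \frac{136}{3}} = - \frac{122 - 30 + \left(- \frac{136}{3}\right)^{2} + 27 \left(- \frac{136}{3}\right)}{22 - \frac{136}{3}} = - \frac{122 - 30 + \frac{18496}{9} - 1224}{- \frac{70}{3}} = - \frac{\left(-3\right) 8308}{70 \cdot 9} = \left(-1\right) \left(- \frac{4154}{105}\right) = \frac{4154}{105}$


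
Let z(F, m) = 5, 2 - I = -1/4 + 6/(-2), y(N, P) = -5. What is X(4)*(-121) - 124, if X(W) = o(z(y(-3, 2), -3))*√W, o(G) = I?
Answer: -2789/2 ≈ -1394.5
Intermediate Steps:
I = 21/4 (I = 2 - (-1/4 + 6/(-2)) = 2 - (-1*¼ + 6*(-½)) = 2 - (-¼ - 3) = 2 - 1*(-13/4) = 2 + 13/4 = 21/4 ≈ 5.2500)
o(G) = 21/4
X(W) = 21*√W/4
X(4)*(-121) - 124 = (21*√4/4)*(-121) - 124 = ((21/4)*2)*(-121) - 124 = (21/2)*(-121) - 124 = -2541/2 - 124 = -2789/2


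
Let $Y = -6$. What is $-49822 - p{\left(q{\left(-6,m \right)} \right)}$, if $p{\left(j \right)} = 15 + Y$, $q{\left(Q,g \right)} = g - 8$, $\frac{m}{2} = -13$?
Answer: $-49831$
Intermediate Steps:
$m = -26$ ($m = 2 \left(-13\right) = -26$)
$q{\left(Q,g \right)} = -8 + g$ ($q{\left(Q,g \right)} = g - 8 = -8 + g$)
$p{\left(j \right)} = 9$ ($p{\left(j \right)} = 15 - 6 = 9$)
$-49822 - p{\left(q{\left(-6,m \right)} \right)} = -49822 - 9 = -49831$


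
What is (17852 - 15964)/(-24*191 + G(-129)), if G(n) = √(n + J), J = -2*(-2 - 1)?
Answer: -2884864/7004393 - 1888*I*√123/21013179 ≈ -0.41186 - 0.00099647*I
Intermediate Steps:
J = 6 (J = -2*(-3) = 6)
G(n) = √(6 + n) (G(n) = √(n + 6) = √(6 + n))
(17852 - 15964)/(-24*191 + G(-129)) = (17852 - 15964)/(-24*191 + √(6 - 129)) = 1888/(-4584 + √(-123)) = 1888/(-4584 + I*√123)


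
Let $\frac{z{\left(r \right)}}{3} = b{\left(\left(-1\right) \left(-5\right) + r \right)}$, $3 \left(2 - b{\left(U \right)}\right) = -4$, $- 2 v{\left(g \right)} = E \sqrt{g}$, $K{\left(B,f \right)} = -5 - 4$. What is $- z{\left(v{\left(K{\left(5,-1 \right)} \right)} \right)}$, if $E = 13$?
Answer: $-10$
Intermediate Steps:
$K{\left(B,f \right)} = -9$
$v{\left(g \right)} = - \frac{13 \sqrt{g}}{2}$
$b{\left(U \right)} = \frac{10}{3}$ ($b{\left(U \right)} = 2 - - \frac{4}{3} = 2 + \frac{4}{3} = \frac{10}{3}$)
$z{\left(r \right)} = 10$ ($z{\left(r \right)} = 3 \cdot \frac{10}{3} = 10$)
$- z{\left(v{\left(K{\left(5,-1 \right)} \right)} \right)} = \left(-1\right) 10 = -10$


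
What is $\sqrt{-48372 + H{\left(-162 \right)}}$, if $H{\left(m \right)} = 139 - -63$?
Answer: $i \sqrt{48170} \approx 219.48 i$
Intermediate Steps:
$H{\left(m \right)} = 202$ ($H{\left(m \right)} = 139 + 63 = 202$)
$\sqrt{-48372 + H{\left(-162 \right)}} = \sqrt{-48372 + 202} = \sqrt{-48170} = i \sqrt{48170}$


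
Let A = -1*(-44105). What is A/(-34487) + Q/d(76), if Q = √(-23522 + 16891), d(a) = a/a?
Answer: -44105/34487 + I*√6631 ≈ -1.2789 + 81.431*I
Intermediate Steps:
d(a) = 1
Q = I*√6631 (Q = √(-6631) = I*√6631 ≈ 81.431*I)
A = 44105
A/(-34487) + Q/d(76) = 44105/(-34487) + (I*√6631)/1 = 44105*(-1/34487) + (I*√6631)*1 = -44105/34487 + I*√6631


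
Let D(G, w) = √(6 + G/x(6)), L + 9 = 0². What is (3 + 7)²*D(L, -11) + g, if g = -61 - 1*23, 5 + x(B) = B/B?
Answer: -84 + 50*√33 ≈ 203.23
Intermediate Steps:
x(B) = -4 (x(B) = -5 + B/B = -5 + 1 = -4)
L = -9 (L = -9 + 0² = -9 + 0 = -9)
D(G, w) = √(6 - G/4) (D(G, w) = √(6 + G/(-4)) = √(6 + G*(-¼)) = √(6 - G/4))
g = -84 (g = -61 - 23 = -84)
(3 + 7)²*D(L, -11) + g = (3 + 7)²*(√(24 - 1*(-9))/2) - 84 = 10²*(√(24 + 9)/2) - 84 = 100*(√33/2) - 84 = 50*√33 - 84 = -84 + 50*√33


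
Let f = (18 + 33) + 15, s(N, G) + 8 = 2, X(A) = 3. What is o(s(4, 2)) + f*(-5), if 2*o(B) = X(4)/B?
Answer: -1321/4 ≈ -330.25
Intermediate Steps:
s(N, G) = -6 (s(N, G) = -8 + 2 = -6)
o(B) = 3/(2*B) (o(B) = (3/B)/2 = 3/(2*B))
f = 66 (f = 51 + 15 = 66)
o(s(4, 2)) + f*(-5) = (3/2)/(-6) + 66*(-5) = (3/2)*(-⅙) - 330 = -¼ - 330 = -1321/4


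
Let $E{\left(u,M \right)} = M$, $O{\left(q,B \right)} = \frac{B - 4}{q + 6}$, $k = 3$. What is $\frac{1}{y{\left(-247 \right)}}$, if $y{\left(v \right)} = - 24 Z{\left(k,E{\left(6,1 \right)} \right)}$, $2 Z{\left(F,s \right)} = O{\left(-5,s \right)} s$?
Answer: $\frac{1}{36} \approx 0.027778$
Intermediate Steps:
$O{\left(q,B \right)} = \frac{-4 + B}{6 + q}$
$Z{\left(F,s \right)} = \frac{s \left(-4 + s\right)}{2}$ ($Z{\left(F,s \right)} = \frac{\frac{-4 + s}{6 - 5} s}{2} = \frac{\frac{-4 + s}{1} s}{2} = \frac{1 \left(-4 + s\right) s}{2} = \frac{\left(-4 + s\right) s}{2} = \frac{s \left(-4 + s\right)}{2}$)
$y{\left(v \right)} = 36$ ($y{\left(v \right)} = - 24 \cdot \frac{1}{2} \cdot 1 \left(-4 + 1\right) = - 24 \cdot \frac{1}{2} \cdot 1 \left(-3\right) = \left(-24\right) \left(- \frac{3}{2}\right) = 36$)
$\frac{1}{y{\left(-247 \right)}} = \frac{1}{36}$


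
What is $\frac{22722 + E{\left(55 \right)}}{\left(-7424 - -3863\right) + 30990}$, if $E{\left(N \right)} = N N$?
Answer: $\frac{25747}{27429} \approx 0.93868$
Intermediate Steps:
$E{\left(N \right)} = N^{2}$
$\frac{22722 + E{\left(55 \right)}}{\left(-7424 - -3863\right) + 30990} = \frac{22722 + 55^{2}}{\left(-7424 - -3863\right) + 30990} = \frac{22722 + 3025}{\left(-7424 + 3863\right) + 30990} = \frac{25747}{-3561 + 30990} = \frac{25747}{27429}$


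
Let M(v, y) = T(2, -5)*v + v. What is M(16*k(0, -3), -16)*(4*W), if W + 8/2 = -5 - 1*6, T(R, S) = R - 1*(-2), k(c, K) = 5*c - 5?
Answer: 24000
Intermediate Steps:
k(c, K) = -5 + 5*c
T(R, S) = 2 + R (T(R, S) = R + 2 = 2 + R)
W = -15 (W = -4 + (-5 - 1*6) = -4 + (-5 - 6) = -4 - 11 = -15)
M(v, y) = 5*v (M(v, y) = (2 + 2)*v + v = 4*v + v = 5*v)
M(16*k(0, -3), -16)*(4*W) = (5*(16*(-5 + 5*0)))*(4*(-15)) = (5*(16*(-5 + 0)))*(-60) = (5*(16*(-5)))*(-60) = (5*(-80))*(-60) = -400*(-60) = 24000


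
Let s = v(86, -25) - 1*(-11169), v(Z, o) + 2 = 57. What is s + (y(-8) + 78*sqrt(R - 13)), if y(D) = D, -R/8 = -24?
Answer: 11216 + 78*sqrt(179) ≈ 12260.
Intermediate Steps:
R = 192 (R = -8*(-24) = 192)
v(Z, o) = 55 (v(Z, o) = -2 + 57 = 55)
s = 11224 (s = 55 - 1*(-11169) = 55 + 11169 = 11224)
s + (y(-8) + 78*sqrt(R - 13)) = 11224 + (-8 + 78*sqrt(192 - 13)) = 11224 + (-8 + 78*sqrt(179)) = 11216 + 78*sqrt(179)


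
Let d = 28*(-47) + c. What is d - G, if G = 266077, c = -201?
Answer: -267594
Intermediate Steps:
d = -1517 (d = 28*(-47) - 201 = -1316 - 201 = -1517)
d - G = -1517 - 1*266077 = -1517 - 266077 = -267594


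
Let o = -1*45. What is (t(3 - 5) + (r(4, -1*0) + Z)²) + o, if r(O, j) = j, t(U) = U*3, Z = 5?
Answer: -26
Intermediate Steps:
t(U) = 3*U
o = -45
(t(3 - 5) + (r(4, -1*0) + Z)²) + o = (3*(3 - 5) + (-1*0 + 5)²) - 45 = (3*(-2) + (0 + 5)²) - 45 = (-6 + 5²) - 45 = (-6 + 25) - 45 = 19 - 45 = -26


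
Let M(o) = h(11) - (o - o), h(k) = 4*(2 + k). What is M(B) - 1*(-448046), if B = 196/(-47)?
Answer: 448098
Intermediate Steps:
h(k) = 8 + 4*k
B = -196/47 (B = 196*(-1/47) = -196/47 ≈ -4.1702)
M(o) = 52 (M(o) = (8 + 4*11) - (o - o) = (8 + 44) - 1*0 = 52 + 0 = 52)
M(B) - 1*(-448046) = 52 - 1*(-448046) = 52 + 448046 = 448098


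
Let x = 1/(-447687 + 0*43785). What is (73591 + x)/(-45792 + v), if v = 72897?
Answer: 2534287232/933427395 ≈ 2.7150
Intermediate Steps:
x = -1/447687 (x = 1/(-447687 + 0) = 1/(-447687) = -1/447687 ≈ -2.2337e-6)
(73591 + x)/(-45792 + v) = (73591 - 1/447687)/(-45792 + 72897) = (32945734016/447687)/27105 = (32945734016/447687)*(1/27105) = 2534287232/933427395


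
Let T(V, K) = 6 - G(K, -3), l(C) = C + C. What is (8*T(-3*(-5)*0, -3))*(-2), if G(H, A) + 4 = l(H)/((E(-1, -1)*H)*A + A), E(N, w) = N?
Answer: -152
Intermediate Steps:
l(C) = 2*C
G(H, A) = -4 + 2*H/(A - A*H) (G(H, A) = -4 + (2*H)/((-H)*A + A) = -4 + (2*H)/(-A*H + A) = -4 + (2*H)/(A - A*H) = -4 + 2*H/(A - A*H))
T(V, K) = 6 + 2*(6 - 5*K)/(3*(1 - K)) (T(V, K) = 6 - 2*(K - 2*(-3) + 2*(-3)*K)/((-3)*(1 - K)) = 6 - 2*(-1)*(K + 6 - 6*K)/(3*(1 - K)) = 6 - 2*(-1)*(6 - 5*K)/(3*(1 - K)) = 6 - (-2)*(6 - 5*K)/(3*(1 - K)) = 6 + 2*(6 - 5*K)/(3*(1 - K)))
(8*T(-3*(-5)*0, -3))*(-2) = (8*(2*(15 - 14*(-3))/(3*(1 - 1*(-3)))))*(-2) = (8*(2*(15 + 42)/(3*(1 + 3))))*(-2) = (8*((2/3)*57/4))*(-2) = (8*((2/3)*(1/4)*57))*(-2) = (8*(19/2))*(-2) = 76*(-2) = -152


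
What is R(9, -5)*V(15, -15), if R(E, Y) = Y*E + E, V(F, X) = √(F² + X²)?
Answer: -540*√2 ≈ -763.68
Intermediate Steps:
R(E, Y) = E + E*Y (R(E, Y) = E*Y + E = E + E*Y)
R(9, -5)*V(15, -15) = (9*(1 - 5))*√(15² + (-15)²) = (9*(-4))*√(225 + 225) = -540*√2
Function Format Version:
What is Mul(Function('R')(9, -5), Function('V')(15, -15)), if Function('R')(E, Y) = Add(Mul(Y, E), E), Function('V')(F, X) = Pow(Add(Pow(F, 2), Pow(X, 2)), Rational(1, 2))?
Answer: Mul(-540, Pow(2, Rational(1, 2))) ≈ -763.68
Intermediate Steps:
Function('R')(E, Y) = Add(E, Mul(E, Y)) (Function('R')(E, Y) = Add(Mul(E, Y), E) = Add(E, Mul(E, Y)))
Mul(Function('R')(9, -5), Function('V')(15, -15)) = Mul(Mul(9, Add(1, -5)), Pow(Add(Pow(15, 2), Pow(-15, 2)), Rational(1, 2))) = Mul(Mul(9, -4), Pow(Add(225, 225), Rational(1, 2))) = Mul(-36, Pow(450, Rational(1, 2))) = Mul(-36, Mul(15, Pow(2, Rational(1, 2)))) = Mul(-540, Pow(2, Rational(1, 2)))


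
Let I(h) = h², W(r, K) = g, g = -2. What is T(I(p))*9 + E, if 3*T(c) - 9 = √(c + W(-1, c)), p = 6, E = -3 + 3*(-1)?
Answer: 21 + 3*√34 ≈ 38.493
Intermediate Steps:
E = -6 (E = -3 - 3 = -6)
W(r, K) = -2
T(c) = 3 + √(-2 + c)/3 (T(c) = 3 + √(c - 2)/3 = 3 + √(-2 + c)/3)
T(I(p))*9 + E = (3 + √(-2 + 6²)/3)*9 - 6 = (3 + √(-2 + 36)/3)*9 - 6 = (3 + √34/3)*9 - 6 = (27 + 3*√34) - 6 = 21 + 3*√34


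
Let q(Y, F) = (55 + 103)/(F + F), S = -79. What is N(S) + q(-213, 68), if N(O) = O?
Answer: -5293/68 ≈ -77.838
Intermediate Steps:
q(Y, F) = 79/F (q(Y, F) = 158/((2*F)) = 158*(1/(2*F)) = 79/F)
N(S) + q(-213, 68) = -79 + 79/68 = -5293/68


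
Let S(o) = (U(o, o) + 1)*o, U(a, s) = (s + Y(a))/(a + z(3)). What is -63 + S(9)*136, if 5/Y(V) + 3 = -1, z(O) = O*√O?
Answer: 2742 - 527*√3 ≈ 1829.2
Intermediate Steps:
z(O) = O^(3/2)
Y(V) = -5/4 (Y(V) = 5/(-3 - 1) = 5/(-4) = 5*(-¼) = -5/4)
U(a, s) = (-5/4 + s)/(a + 3*√3) (U(a, s) = (s - 5/4)/(a + 3^(3/2)) = (-5/4 + s)/(a + 3*√3))
S(o) = o*(1 + (-5/4 + o)/(o + 3*√3)) (S(o) = ((-5/4 + o)/(o + 3*√3) + 1)*o = (1 + (-5/4 + o)/(o + 3*√3))*o = o*(1 + (-5/4 + o)/(o + 3*√3)))
-63 + S(9)*136 = -63 + ((¼)*9*(-5 + 8*9 + 12*√3)/(9 + 3*√3))*136 = -63 + ((¼)*9*(-5 + 72 + 12*√3)/(9 + 3*√3))*136 = -63 + ((¼)*9*(67 + 12*√3)/(9 + 3*√3))*136 = -63 + (9*(67 + 12*√3)/(4*(9 + 3*√3)))*136 = -63 + 306*(67 + 12*√3)/(9 + 3*√3)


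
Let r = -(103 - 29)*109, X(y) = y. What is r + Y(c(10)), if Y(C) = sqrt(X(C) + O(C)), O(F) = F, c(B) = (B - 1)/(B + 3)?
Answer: -8066 + 3*sqrt(26)/13 ≈ -8064.8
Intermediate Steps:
c(B) = (-1 + B)/(3 + B)
Y(C) = sqrt(2)*sqrt(C) (Y(C) = sqrt(C + C) = sqrt(2*C) = sqrt(2)*sqrt(C))
r = -8066 (r = -74*109 = -1*8066 = -8066)
r + Y(c(10)) = -8066 + sqrt(2)*sqrt((-1 + 10)/(3 + 10)) = -8066 + sqrt(2)*sqrt(9/13) = -8066 + sqrt(2)*(3*sqrt(13)/13) = -8066 + 3*sqrt(26)/13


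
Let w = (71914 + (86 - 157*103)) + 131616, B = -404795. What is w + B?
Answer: -217350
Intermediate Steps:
w = 187445 (w = (71914 + (86 - 16171)) + 131616 = (71914 - 16085) + 131616 = 55829 + 131616 = 187445)
w + B = 187445 - 404795 = -217350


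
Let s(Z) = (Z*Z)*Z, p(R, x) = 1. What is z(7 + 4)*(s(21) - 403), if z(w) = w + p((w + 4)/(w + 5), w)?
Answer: 106296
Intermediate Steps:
z(w) = 1 + w (z(w) = w + 1 = 1 + w)
s(Z) = Z³ (s(Z) = Z²*Z = Z³)
z(7 + 4)*(s(21) - 403) = (1 + (7 + 4))*(21³ - 403) = (1 + 11)*(9261 - 403) = 12*8858 = 106296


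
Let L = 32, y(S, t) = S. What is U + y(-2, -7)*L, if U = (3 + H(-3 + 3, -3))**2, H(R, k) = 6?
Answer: 17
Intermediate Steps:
U = 81 (U = (3 + 6)**2 = 9**2 = 81)
U + y(-2, -7)*L = 81 - 2*32 = 81 - 64 = 17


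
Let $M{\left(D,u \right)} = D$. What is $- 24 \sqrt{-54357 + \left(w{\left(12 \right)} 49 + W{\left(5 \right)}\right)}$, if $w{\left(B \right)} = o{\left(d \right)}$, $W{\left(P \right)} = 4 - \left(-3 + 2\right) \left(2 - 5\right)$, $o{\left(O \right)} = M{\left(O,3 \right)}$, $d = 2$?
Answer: $- 24 i \sqrt{54258} \approx - 5590.4 i$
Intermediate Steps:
$o{\left(O \right)} = O$
$W{\left(P \right)} = 1$ ($W{\left(P \right)} = 4 - \left(-1\right) \left(-3\right) = 4 - 3 = 1$)
$w{\left(B \right)} = 2$
$- 24 \sqrt{-54357 + \left(w{\left(12 \right)} 49 + W{\left(5 \right)}\right)} = - 24 \sqrt{-54357 + \left(2 \cdot 49 + 1\right)} = - 24 \sqrt{-54357 + \left(98 + 1\right)} = - 24 \sqrt{-54357 + 99} = - 24 \sqrt{-54258} = - 24 i \sqrt{54258}$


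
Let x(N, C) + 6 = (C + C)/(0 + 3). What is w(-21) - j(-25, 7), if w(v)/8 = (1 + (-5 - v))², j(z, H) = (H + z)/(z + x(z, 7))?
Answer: 182594/79 ≈ 2311.3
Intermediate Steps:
x(N, C) = -6 + 2*C/3 (x(N, C) = -6 + (C + C)/(0 + 3) = -6 + (2*C)/3 = -6 + (2*C)*(⅓) = -6 + 2*C/3)
j(z, H) = (H + z)/(-4/3 + z) (j(z, H) = (H + z)/(z + (-6 + (⅔)*7)) = (H + z)/(z + (-6 + 14/3)) = (H + z)/(z - 4/3) = (H + z)/(-4/3 + z))
w(v) = 8*(-4 - v)² (w(v) = 8*(1 + (-5 - v))² = 8*(-4 - v)²)
w(-21) - j(-25, 7) = 8*(4 - 21)² - 3*(7 - 25)/(-4 + 3*(-25)) = 8*(-17)² - 3*(-18)/(-4 - 75) = 8*289 - 3*(-18)/(-79) = 2312 - 3*(-1)*(-18)/79 = 2312 - 1*54/79 = 2312 - 54/79 = 182594/79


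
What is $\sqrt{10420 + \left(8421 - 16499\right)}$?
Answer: $\sqrt{2342} \approx 48.394$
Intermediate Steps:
$\sqrt{10420 + \left(8421 - 16499\right)} = \sqrt{10420 - 8078} = \sqrt{2342}$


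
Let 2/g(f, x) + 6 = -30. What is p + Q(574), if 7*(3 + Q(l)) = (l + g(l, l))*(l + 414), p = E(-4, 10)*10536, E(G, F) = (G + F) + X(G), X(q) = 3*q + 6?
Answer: 5103325/63 ≈ 81005.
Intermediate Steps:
X(q) = 6 + 3*q
g(f, x) = -1/18 (g(f, x) = 2/(-6 - 30) = 2/(-36) = 2*(-1/36) = -1/18)
E(G, F) = 6 + F + 4*G (E(G, F) = (G + F) + (6 + 3*G) = (F + G) + (6 + 3*G) = 6 + F + 4*G)
p = 0 (p = (6 + 10 + 4*(-4))*10536 = (6 + 10 - 16)*10536 = 0*10536 = 0)
Q(l) = -3 + (414 + l)*(-1/18 + l)/7 (Q(l) = -3 + ((l - 1/18)*(l + 414))/7 = -3 + ((-1/18 + l)*(414 + l))/7 = -3 + ((414 + l)*(-1/18 + l))/7 = -3 + (414 + l)*(-1/18 + l)/7)
p + Q(574) = 0 + (-44/7 + (1/7)*574**2 + (7451/126)*574) = 0 + (-44/7 + (1/7)*329476 + 305491/9) = 0 + (-44/7 + 47068 + 305491/9) = 0 + 5103325/63 = 5103325/63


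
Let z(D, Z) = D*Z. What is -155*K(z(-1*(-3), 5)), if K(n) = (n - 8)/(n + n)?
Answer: -217/6 ≈ -36.167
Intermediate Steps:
K(n) = (-8 + n)/(2*n) (K(n) = (-8 + n)/((2*n)) = (-8 + n)*(1/(2*n)) = (-8 + n)/(2*n))
-155*K(z(-1*(-3), 5)) = -155*(-8 - 1*(-3)*5)/(2*(-1*(-3)*5)) = -155*(-8 + 3*5)/(2*(3*5)) = -155*(-8 + 15)/(2*15) = -155*7/(2*15) = -155*7/30 = -217/6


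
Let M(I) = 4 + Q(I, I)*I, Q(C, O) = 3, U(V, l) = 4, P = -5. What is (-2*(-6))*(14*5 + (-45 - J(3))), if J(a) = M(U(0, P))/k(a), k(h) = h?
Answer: 236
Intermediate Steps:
M(I) = 4 + 3*I
J(a) = 16/a (J(a) = (4 + 3*4)/a = (4 + 12)/a = 16/a)
(-2*(-6))*(14*5 + (-45 - J(3))) = (-2*(-6))*(14*5 + (-45 - 16/3)) = 12*(70 + (-45 - 16/3)) = 12*(70 - 151/3) = 12*(59/3) = 236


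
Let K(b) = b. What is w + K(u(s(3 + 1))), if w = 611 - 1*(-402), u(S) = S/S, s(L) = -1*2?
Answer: 1014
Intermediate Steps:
s(L) = -2
u(S) = 1
w = 1013 (w = 611 + 402 = 1013)
w + K(u(s(3 + 1))) = 1013 + 1 = 1014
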